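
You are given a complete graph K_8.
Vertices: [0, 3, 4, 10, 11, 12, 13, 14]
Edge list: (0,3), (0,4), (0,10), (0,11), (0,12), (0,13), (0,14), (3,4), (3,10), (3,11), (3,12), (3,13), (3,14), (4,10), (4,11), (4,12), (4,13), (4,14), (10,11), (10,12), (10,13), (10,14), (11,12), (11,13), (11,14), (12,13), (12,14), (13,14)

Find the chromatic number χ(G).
Clique number ω(G) = 8 (lower bound: χ ≥ ω).
The clique on [0, 3, 4, 10, 11, 12, 13, 14] has size 8, forcing χ ≥ 8, and the coloring below uses 8 colors, so χ(G) = 8.
A valid 8-coloring: color 1: [0]; color 2: [4]; color 3: [10]; color 4: [3]; color 5: [12]; color 6: [13]; color 7: [11]; color 8: [14].

χ(G) = 8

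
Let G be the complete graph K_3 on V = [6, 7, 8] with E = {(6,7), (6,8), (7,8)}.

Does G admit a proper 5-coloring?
Yes, G is 5-colorable

A valid 5-coloring: color 1: [6]; color 2: [7]; color 3: [8].
(χ(G) = 3 ≤ 5.)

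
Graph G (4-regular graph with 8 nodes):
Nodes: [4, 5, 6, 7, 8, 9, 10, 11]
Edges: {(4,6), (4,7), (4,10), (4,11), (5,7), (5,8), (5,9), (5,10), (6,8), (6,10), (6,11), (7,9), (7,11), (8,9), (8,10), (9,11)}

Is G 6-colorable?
A valid 6-coloring: color 1: [5, 11]; color 2: [7, 8]; color 3: [4, 9]; color 4: [6]; color 5: [10].
(χ(G) = 4 ≤ 6.)

Yes, G is 6-colorable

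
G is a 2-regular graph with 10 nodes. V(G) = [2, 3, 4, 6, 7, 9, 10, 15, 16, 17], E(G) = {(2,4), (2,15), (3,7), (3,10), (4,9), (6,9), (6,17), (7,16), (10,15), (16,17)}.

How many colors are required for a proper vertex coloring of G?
χ(G) = 2

Clique number ω(G) = 2 (lower bound: χ ≥ ω).
The graph is bipartite (no odd cycle), so 2 colors suffice: χ(G) = 2.
A valid 2-coloring: color 1: [3, 4, 6, 15, 16]; color 2: [2, 7, 9, 10, 17].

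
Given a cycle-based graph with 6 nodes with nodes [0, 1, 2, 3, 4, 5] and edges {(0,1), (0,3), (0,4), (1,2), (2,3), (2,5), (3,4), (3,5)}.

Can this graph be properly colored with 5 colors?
Yes, G is 5-colorable

A valid 5-coloring: color 1: [1, 3]; color 2: [0, 2]; color 3: [4, 5].
(χ(G) = 3 ≤ 5.)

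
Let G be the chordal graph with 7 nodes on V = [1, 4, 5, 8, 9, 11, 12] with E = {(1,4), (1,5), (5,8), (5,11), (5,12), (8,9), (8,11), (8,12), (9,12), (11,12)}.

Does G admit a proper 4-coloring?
A valid 4-coloring: color 1: [1, 12]; color 2: [4, 5, 9]; color 3: [8]; color 4: [11].
(χ(G) = 4 ≤ 4.)

Yes, G is 4-colorable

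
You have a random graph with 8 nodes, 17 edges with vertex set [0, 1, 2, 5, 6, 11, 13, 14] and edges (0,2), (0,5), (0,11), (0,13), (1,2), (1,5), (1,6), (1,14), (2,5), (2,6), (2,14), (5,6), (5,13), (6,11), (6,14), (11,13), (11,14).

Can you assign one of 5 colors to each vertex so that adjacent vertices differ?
A valid 5-coloring: color 1: [2, 11]; color 2: [5, 14]; color 3: [6, 13]; color 4: [0, 1].
(χ(G) = 4 ≤ 5.)

Yes, G is 5-colorable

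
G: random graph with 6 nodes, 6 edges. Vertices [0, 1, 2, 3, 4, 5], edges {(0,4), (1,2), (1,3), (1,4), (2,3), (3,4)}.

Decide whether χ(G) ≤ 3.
Yes, G is 3-colorable

A valid 3-coloring: color 1: [2, 4, 5]; color 2: [0, 3]; color 3: [1].
(χ(G) = 3 ≤ 3.)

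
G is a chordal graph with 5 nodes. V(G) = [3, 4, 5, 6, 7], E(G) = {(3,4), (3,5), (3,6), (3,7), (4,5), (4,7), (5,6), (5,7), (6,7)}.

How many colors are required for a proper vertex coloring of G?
Clique number ω(G) = 4 (lower bound: χ ≥ ω).
The clique on [3, 4, 5, 7] has size 4, forcing χ ≥ 4, and the coloring below uses 4 colors, so χ(G) = 4.
A valid 4-coloring: color 1: [3]; color 2: [5]; color 3: [7]; color 4: [4, 6].

χ(G) = 4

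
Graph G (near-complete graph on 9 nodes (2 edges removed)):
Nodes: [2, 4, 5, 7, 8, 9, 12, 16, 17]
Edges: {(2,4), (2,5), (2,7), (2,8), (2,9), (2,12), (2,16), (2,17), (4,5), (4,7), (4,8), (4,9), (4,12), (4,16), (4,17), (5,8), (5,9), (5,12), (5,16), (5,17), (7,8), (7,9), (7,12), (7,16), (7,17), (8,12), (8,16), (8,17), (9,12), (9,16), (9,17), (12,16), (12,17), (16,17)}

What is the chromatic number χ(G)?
Clique number ω(G) = 7 (lower bound: χ ≥ ω).
The clique on [2, 4, 5, 8, 12, 16, 17] has size 7, forcing χ ≥ 7, and the coloring below uses 7 colors, so χ(G) = 7.
A valid 7-coloring: color 1: [12]; color 2: [2]; color 3: [17]; color 4: [4]; color 5: [16]; color 6: [5, 7]; color 7: [8, 9].

χ(G) = 7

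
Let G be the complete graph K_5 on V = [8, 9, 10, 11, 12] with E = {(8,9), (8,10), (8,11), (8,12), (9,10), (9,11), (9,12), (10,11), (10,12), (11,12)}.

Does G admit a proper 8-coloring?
A valid 8-coloring: color 1: [11]; color 2: [12]; color 3: [10]; color 4: [8]; color 5: [9].
(χ(G) = 5 ≤ 8.)

Yes, G is 8-colorable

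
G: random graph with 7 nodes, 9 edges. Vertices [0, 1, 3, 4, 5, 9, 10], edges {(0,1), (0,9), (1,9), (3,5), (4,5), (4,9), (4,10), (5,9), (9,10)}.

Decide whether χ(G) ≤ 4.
Yes, G is 4-colorable

A valid 4-coloring: color 1: [3, 9]; color 2: [1, 5, 10]; color 3: [0, 4].
(χ(G) = 3 ≤ 4.)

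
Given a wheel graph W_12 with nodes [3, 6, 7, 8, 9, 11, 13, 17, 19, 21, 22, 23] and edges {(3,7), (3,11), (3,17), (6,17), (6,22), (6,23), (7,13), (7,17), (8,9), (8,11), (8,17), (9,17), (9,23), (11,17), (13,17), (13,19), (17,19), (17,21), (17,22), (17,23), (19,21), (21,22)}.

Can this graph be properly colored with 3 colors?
Odd cycle [9, 23, 6, 22, 21, 19, 13, 7, 3, 11, 8] needs 3 colors (χ ≥ 3).
Vertex 17 is adjacent to every vertex of [3, 6, 7, 8, 9, 11, 13, 19, 21, 22, 23], which already need 3 colors among themselves, so 17 needs a new color (χ ≥ 4).
Hence χ(G) ≥ 4 > 3, so no proper 3-coloring exists.

No, G is not 3-colorable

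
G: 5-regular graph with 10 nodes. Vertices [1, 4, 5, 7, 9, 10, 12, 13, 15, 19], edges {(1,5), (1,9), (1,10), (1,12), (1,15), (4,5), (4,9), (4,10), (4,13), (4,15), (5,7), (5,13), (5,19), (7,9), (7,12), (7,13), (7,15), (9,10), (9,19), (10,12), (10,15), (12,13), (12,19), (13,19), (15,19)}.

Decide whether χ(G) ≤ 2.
No, G is not 2-colorable

The clique on vertices [1, 9, 10] has size 3 > 2, so it alone needs 3 colors.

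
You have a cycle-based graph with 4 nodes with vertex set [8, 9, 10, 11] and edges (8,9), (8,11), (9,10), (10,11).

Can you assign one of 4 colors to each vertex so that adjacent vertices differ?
A valid 4-coloring: color 1: [9, 11]; color 2: [8, 10].
(χ(G) = 2 ≤ 4.)

Yes, G is 4-colorable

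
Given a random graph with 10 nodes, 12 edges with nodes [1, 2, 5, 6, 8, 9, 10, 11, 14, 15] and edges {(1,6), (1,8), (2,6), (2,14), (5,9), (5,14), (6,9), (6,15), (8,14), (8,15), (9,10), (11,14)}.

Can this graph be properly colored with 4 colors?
A valid 4-coloring: color 1: [1, 9, 14, 15]; color 2: [5, 6, 8, 10, 11]; color 3: [2].
(χ(G) = 3 ≤ 4.)

Yes, G is 4-colorable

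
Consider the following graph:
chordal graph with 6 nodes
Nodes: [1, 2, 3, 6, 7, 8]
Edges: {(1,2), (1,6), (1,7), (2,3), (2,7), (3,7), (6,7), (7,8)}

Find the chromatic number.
Clique number ω(G) = 3 (lower bound: χ ≥ ω).
The clique on [1, 2, 7] has size 3, forcing χ ≥ 3, and the coloring below uses 3 colors, so χ(G) = 3.
A valid 3-coloring: color 1: [7]; color 2: [2, 6, 8]; color 3: [1, 3].

χ(G) = 3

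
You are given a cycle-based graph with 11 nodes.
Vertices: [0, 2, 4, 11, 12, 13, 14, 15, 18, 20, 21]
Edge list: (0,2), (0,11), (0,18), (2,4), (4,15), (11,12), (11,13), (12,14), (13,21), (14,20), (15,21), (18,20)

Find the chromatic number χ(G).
Clique number ω(G) = 2 (lower bound: χ ≥ ω).
Odd cycle [4, 15, 21, 13, 11, 0, 2] needs 3 colors (χ ≥ 3).
The coloring below uses 3 colors, so χ(G) = 3.
A valid 3-coloring: color 1: [0, 4, 12, 20, 21]; color 2: [2, 11, 14, 15, 18]; color 3: [13].

χ(G) = 3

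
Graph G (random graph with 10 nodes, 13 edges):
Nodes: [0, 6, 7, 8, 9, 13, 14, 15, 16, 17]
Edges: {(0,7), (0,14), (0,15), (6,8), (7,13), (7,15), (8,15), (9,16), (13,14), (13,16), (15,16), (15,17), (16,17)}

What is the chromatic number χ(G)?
Clique number ω(G) = 3 (lower bound: χ ≥ ω).
The clique on [0, 7, 15] has size 3, forcing χ ≥ 3, and the coloring below uses 3 colors, so χ(G) = 3.
A valid 3-coloring: color 1: [6, 9, 13, 15]; color 2: [0, 8, 16]; color 3: [7, 14, 17].

χ(G) = 3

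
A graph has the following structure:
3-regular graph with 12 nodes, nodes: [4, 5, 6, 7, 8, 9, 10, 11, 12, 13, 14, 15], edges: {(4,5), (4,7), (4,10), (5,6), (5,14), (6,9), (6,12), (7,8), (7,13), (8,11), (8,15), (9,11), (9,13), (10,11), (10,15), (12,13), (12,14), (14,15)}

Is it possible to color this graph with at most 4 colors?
Yes, G is 4-colorable

A valid 4-coloring: color 1: [5, 7, 9, 12, 15]; color 2: [6, 8, 10, 13, 14]; color 3: [4, 11].
(χ(G) = 3 ≤ 4.)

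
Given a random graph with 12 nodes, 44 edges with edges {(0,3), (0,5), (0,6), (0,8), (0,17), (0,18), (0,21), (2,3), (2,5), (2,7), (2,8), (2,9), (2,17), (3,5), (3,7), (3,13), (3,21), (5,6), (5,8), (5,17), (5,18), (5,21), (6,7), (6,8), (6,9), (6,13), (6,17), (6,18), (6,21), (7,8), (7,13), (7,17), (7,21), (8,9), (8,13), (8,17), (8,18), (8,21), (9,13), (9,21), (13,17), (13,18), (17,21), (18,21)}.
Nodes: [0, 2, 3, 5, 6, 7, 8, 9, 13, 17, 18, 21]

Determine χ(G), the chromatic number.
χ(G) = 6

Clique number ω(G) = 6 (lower bound: χ ≥ ω).
The clique on [0, 5, 6, 8, 17, 21] has size 6, forcing χ ≥ 6, and the coloring below uses 6 colors, so χ(G) = 6.
A valid 6-coloring: color 1: [3, 8]; color 2: [2, 6]; color 3: [13, 21]; color 4: [9, 17, 18]; color 5: [5, 7]; color 6: [0].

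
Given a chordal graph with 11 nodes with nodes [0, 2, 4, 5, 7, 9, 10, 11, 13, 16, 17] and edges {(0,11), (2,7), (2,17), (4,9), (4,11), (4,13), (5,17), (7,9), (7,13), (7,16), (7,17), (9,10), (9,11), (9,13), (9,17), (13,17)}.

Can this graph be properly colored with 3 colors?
The clique on vertices [7, 9, 13, 17] has size 4 > 3, so it alone needs 4 colors.

No, G is not 3-colorable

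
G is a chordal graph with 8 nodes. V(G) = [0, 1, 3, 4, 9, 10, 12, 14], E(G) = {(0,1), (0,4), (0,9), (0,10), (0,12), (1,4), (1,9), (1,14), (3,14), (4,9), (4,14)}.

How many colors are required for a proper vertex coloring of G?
χ(G) = 4

Clique number ω(G) = 4 (lower bound: χ ≥ ω).
The clique on [0, 1, 4, 9] has size 4, forcing χ ≥ 4, and the coloring below uses 4 colors, so χ(G) = 4.
A valid 4-coloring: color 1: [0, 14]; color 2: [1, 3, 10, 12]; color 3: [4]; color 4: [9].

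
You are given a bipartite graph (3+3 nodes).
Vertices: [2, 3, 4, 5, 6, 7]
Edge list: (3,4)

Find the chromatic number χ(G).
Clique number ω(G) = 2 (lower bound: χ ≥ ω).
The graph is bipartite (no odd cycle), so 2 colors suffice: χ(G) = 2.
A valid 2-coloring: color 1: [2, 4, 5, 6, 7]; color 2: [3].

χ(G) = 2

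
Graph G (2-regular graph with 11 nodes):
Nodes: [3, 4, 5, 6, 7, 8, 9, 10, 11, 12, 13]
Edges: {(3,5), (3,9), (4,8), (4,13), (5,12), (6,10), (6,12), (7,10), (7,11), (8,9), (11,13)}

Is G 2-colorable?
Odd cycle [8, 9, 3, 5, 12, 6, 10, 7, 11, 13, 4] needs 3 colors (χ ≥ 3).
Hence χ(G) ≥ 3 > 2, so no proper 2-coloring exists.

No, G is not 2-colorable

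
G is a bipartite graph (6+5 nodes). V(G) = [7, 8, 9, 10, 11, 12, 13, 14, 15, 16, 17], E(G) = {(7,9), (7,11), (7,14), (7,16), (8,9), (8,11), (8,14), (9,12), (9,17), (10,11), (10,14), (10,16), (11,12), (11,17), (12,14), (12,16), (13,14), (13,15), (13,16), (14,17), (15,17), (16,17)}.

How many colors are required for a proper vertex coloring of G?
χ(G) = 2

Clique number ω(G) = 2 (lower bound: χ ≥ ω).
The graph is bipartite (no odd cycle), so 2 colors suffice: χ(G) = 2.
A valid 2-coloring: color 1: [9, 11, 14, 15, 16]; color 2: [7, 8, 10, 12, 13, 17].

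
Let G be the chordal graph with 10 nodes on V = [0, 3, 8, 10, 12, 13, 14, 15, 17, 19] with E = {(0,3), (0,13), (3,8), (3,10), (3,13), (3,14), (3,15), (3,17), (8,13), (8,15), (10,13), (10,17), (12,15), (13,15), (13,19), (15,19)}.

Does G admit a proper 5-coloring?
Yes, G is 5-colorable

A valid 5-coloring: color 1: [3, 12, 19]; color 2: [13, 14, 17]; color 3: [0, 10, 15]; color 4: [8].
(χ(G) = 4 ≤ 5.)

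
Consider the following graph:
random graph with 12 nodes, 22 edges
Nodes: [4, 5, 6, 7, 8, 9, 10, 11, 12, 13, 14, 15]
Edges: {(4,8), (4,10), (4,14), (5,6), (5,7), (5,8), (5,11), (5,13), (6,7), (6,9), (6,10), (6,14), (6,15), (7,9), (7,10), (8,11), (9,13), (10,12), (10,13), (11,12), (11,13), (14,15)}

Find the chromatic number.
Clique number ω(G) = 3 (lower bound: χ ≥ ω).
The clique on [6, 14, 15] has size 3, forcing χ ≥ 3, and the coloring below uses 3 colors, so χ(G) = 3.
A valid 3-coloring: color 1: [4, 6, 11]; color 2: [5, 9, 10, 15]; color 3: [7, 8, 12, 13, 14].

χ(G) = 3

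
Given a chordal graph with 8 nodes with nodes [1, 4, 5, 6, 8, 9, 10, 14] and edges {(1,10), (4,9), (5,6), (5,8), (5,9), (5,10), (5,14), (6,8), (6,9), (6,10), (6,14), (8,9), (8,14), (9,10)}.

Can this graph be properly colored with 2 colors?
No, G is not 2-colorable

The clique on vertices [5, 6, 8, 9] has size 4 > 2, so it alone needs 4 colors.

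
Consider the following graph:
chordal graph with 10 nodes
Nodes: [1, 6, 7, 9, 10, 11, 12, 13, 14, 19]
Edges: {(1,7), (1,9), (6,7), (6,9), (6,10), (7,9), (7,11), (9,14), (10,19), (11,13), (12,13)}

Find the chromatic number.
χ(G) = 3

Clique number ω(G) = 3 (lower bound: χ ≥ ω).
The clique on [1, 7, 9] has size 3, forcing χ ≥ 3, and the coloring below uses 3 colors, so χ(G) = 3.
A valid 3-coloring: color 1: [7, 10, 13, 14]; color 2: [9, 11, 12, 19]; color 3: [1, 6].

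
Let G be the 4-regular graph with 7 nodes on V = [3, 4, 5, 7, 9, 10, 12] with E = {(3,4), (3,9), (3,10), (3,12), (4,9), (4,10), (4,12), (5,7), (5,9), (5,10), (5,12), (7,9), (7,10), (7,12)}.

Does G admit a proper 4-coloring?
Yes, G is 4-colorable

A valid 4-coloring: color 1: [9, 10, 12]; color 2: [4, 5]; color 3: [3, 7].
(χ(G) = 3 ≤ 4.)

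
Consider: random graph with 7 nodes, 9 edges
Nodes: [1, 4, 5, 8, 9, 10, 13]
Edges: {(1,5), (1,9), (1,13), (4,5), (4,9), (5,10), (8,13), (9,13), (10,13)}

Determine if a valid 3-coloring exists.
Yes, G is 3-colorable

A valid 3-coloring: color 1: [5, 13]; color 2: [8, 9, 10]; color 3: [1, 4].
(χ(G) = 3 ≤ 3.)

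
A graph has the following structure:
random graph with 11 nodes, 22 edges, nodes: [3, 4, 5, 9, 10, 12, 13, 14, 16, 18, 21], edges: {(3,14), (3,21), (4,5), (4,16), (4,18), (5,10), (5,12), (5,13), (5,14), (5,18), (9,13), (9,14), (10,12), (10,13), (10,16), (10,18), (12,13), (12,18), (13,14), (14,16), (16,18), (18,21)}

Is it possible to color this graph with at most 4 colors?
A valid 4-coloring: color 1: [5, 9, 16, 21]; color 2: [3, 13, 18]; color 3: [4, 10, 14]; color 4: [12].
(χ(G) = 4 ≤ 4.)

Yes, G is 4-colorable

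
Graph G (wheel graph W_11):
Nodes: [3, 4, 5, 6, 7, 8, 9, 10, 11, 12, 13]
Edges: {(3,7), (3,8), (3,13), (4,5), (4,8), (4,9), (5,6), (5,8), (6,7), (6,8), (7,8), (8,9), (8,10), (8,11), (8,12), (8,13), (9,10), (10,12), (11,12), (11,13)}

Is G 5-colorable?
Yes, G is 5-colorable

A valid 5-coloring: color 1: [8]; color 2: [5, 7, 9, 12, 13]; color 3: [3, 4, 6, 10, 11].
(χ(G) = 3 ≤ 5.)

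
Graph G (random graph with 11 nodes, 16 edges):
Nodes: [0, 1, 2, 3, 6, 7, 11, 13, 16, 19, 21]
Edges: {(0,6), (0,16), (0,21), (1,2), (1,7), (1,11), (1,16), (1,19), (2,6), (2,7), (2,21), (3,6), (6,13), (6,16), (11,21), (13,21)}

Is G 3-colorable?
Yes, G is 3-colorable

A valid 3-coloring: color 1: [1, 6, 21]; color 2: [2, 3, 11, 13, 16, 19]; color 3: [0, 7].
(χ(G) = 3 ≤ 3.)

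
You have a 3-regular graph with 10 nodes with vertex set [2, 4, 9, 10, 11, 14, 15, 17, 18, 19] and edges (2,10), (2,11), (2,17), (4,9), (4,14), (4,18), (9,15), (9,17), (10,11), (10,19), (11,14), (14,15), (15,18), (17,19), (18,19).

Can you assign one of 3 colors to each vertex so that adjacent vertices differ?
Yes, G is 3-colorable

A valid 3-coloring: color 1: [9, 10, 14, 18]; color 2: [4, 11, 15, 17]; color 3: [2, 19].
(χ(G) = 3 ≤ 3.)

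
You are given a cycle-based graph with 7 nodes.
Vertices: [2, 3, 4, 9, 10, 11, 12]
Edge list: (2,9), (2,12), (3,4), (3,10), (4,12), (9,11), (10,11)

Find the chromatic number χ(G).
Clique number ω(G) = 2 (lower bound: χ ≥ ω).
Odd cycle [11, 10, 3, 4, 12, 2, 9] needs 3 colors (χ ≥ 3).
The coloring below uses 3 colors, so χ(G) = 3.
A valid 3-coloring: color 1: [2, 3, 11]; color 2: [4, 9, 10]; color 3: [12].

χ(G) = 3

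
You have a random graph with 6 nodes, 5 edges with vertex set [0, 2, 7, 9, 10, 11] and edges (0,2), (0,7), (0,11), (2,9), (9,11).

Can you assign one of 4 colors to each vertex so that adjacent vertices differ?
Yes, G is 4-colorable

A valid 4-coloring: color 1: [0, 9, 10]; color 2: [2, 7, 11].
(χ(G) = 2 ≤ 4.)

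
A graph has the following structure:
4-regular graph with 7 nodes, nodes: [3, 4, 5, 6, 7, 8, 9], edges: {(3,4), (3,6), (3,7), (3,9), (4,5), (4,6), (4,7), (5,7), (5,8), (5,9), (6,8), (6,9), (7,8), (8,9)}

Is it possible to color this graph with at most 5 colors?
A valid 5-coloring: color 1: [6, 7]; color 2: [4, 9]; color 3: [3, 5]; color 4: [8].
(χ(G) = 4 ≤ 5.)

Yes, G is 5-colorable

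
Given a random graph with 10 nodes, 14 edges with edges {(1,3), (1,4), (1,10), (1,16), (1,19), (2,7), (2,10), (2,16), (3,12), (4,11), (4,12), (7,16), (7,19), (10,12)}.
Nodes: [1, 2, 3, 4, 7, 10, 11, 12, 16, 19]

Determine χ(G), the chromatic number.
χ(G) = 3

Clique number ω(G) = 3 (lower bound: χ ≥ ω).
The clique on [2, 7, 16] has size 3, forcing χ ≥ 3, and the coloring below uses 3 colors, so χ(G) = 3.
A valid 3-coloring: color 1: [1, 2, 11, 12]; color 2: [3, 4, 7, 10]; color 3: [16, 19].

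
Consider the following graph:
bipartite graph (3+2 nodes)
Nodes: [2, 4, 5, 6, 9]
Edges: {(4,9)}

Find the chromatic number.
χ(G) = 2

Clique number ω(G) = 2 (lower bound: χ ≥ ω).
The graph is bipartite (no odd cycle), so 2 colors suffice: χ(G) = 2.
A valid 2-coloring: color 1: [2, 4, 5, 6]; color 2: [9].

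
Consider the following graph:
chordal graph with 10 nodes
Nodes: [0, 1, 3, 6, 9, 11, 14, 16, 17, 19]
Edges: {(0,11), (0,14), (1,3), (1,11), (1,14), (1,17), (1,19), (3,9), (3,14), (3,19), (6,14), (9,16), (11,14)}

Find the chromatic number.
χ(G) = 3

Clique number ω(G) = 3 (lower bound: χ ≥ ω).
The clique on [0, 11, 14] has size 3, forcing χ ≥ 3, and the coloring below uses 3 colors, so χ(G) = 3.
A valid 3-coloring: color 1: [9, 14, 17, 19]; color 2: [0, 1, 6, 16]; color 3: [3, 11].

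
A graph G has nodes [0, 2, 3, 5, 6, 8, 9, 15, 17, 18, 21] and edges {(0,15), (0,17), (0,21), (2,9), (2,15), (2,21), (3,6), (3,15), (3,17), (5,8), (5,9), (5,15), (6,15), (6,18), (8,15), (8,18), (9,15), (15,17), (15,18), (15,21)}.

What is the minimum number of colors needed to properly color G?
Clique number ω(G) = 3 (lower bound: χ ≥ ω).
The clique on [0, 15, 17] has size 3, forcing χ ≥ 3, and the coloring below uses 3 colors, so χ(G) = 3.
A valid 3-coloring: color 1: [15]; color 2: [0, 2, 3, 5, 18]; color 3: [6, 8, 9, 17, 21].

χ(G) = 3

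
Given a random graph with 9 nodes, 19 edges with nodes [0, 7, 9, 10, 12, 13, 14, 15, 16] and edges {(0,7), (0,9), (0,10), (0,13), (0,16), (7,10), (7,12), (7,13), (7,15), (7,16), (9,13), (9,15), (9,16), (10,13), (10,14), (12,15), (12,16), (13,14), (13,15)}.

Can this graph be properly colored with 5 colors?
A valid 5-coloring: color 1: [13, 16]; color 2: [7, 9, 14]; color 3: [0, 15]; color 4: [10, 12].
(χ(G) = 4 ≤ 5.)

Yes, G is 5-colorable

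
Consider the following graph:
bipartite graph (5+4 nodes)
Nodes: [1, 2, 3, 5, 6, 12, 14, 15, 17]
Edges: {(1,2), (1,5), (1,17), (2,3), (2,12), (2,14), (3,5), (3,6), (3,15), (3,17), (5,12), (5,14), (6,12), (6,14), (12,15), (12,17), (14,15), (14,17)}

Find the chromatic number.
χ(G) = 2

Clique number ω(G) = 2 (lower bound: χ ≥ ω).
The graph is bipartite (no odd cycle), so 2 colors suffice: χ(G) = 2.
A valid 2-coloring: color 1: [1, 3, 12, 14]; color 2: [2, 5, 6, 15, 17].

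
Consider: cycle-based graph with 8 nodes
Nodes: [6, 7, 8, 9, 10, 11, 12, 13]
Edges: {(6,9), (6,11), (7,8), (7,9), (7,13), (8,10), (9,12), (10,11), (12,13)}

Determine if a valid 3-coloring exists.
Yes, G is 3-colorable

A valid 3-coloring: color 1: [6, 7, 10, 12]; color 2: [8, 9, 11, 13].
(χ(G) = 2 ≤ 3.)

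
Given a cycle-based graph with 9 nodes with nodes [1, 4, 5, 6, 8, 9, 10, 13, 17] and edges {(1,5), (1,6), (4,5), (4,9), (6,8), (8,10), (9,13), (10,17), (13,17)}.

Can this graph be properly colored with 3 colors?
Yes, G is 3-colorable

A valid 3-coloring: color 1: [5, 6, 9, 17]; color 2: [1, 4, 10, 13]; color 3: [8].
(χ(G) = 3 ≤ 3.)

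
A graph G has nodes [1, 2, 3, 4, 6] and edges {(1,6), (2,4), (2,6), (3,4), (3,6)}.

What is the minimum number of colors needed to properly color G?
Clique number ω(G) = 2 (lower bound: χ ≥ ω).
The graph is bipartite (no odd cycle), so 2 colors suffice: χ(G) = 2.
A valid 2-coloring: color 1: [4, 6]; color 2: [1, 2, 3].

χ(G) = 2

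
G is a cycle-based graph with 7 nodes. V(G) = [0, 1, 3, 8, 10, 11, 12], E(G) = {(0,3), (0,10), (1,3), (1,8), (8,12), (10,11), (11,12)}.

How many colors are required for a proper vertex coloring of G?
Clique number ω(G) = 2 (lower bound: χ ≥ ω).
Odd cycle [8, 1, 3, 0, 10, 11, 12] needs 3 colors (χ ≥ 3).
The coloring below uses 3 colors, so χ(G) = 3.
A valid 3-coloring: color 1: [3, 8, 11]; color 2: [0, 1, 12]; color 3: [10].

χ(G) = 3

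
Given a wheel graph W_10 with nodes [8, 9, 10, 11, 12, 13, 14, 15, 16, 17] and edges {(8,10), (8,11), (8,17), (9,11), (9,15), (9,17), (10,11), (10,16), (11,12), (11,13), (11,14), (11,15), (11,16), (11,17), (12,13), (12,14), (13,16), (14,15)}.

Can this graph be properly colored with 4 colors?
Yes, G is 4-colorable

A valid 4-coloring: color 1: [11]; color 2: [10, 13, 14, 17]; color 3: [8, 12, 15, 16]; color 4: [9].
(χ(G) = 4 ≤ 4.)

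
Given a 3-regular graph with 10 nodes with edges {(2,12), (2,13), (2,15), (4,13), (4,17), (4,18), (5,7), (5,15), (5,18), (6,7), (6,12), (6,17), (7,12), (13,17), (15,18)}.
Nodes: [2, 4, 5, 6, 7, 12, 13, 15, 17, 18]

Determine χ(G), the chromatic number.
χ(G) = 3

Clique number ω(G) = 3 (lower bound: χ ≥ ω).
The clique on [4, 13, 17] has size 3, forcing χ ≥ 3, and the coloring below uses 3 colors, so χ(G) = 3.
A valid 3-coloring: color 1: [4, 5, 12]; color 2: [6, 13, 15]; color 3: [2, 7, 17, 18].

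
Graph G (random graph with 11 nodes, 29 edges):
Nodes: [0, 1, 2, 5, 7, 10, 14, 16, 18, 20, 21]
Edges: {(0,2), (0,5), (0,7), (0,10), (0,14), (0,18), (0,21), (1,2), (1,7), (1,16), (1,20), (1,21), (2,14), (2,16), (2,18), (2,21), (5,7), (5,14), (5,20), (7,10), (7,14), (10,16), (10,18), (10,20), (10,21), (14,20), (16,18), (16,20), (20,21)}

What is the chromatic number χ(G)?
χ(G) = 4

Clique number ω(G) = 4 (lower bound: χ ≥ ω).
The clique on [0, 5, 7, 14] has size 4, forcing χ ≥ 4, and the coloring below uses 4 colors, so χ(G) = 4.
A valid 4-coloring: color 1: [0, 20]; color 2: [2, 5, 10]; color 3: [7, 16, 21]; color 4: [1, 14, 18].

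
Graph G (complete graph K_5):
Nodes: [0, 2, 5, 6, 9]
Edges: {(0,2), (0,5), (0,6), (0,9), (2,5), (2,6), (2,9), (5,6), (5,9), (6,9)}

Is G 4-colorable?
The clique on vertices [0, 2, 5, 6, 9] has size 5 > 4, so it alone needs 5 colors.

No, G is not 4-colorable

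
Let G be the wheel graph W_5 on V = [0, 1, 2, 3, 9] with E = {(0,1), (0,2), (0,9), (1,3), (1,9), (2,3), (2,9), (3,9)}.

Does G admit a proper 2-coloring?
The clique on vertices [0, 1, 9] has size 3 > 2, so it alone needs 3 colors.

No, G is not 2-colorable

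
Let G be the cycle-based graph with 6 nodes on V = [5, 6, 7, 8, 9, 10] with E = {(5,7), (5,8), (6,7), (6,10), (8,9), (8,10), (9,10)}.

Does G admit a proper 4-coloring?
A valid 4-coloring: color 1: [6, 8]; color 2: [7, 10]; color 3: [5, 9].
(χ(G) = 3 ≤ 4.)

Yes, G is 4-colorable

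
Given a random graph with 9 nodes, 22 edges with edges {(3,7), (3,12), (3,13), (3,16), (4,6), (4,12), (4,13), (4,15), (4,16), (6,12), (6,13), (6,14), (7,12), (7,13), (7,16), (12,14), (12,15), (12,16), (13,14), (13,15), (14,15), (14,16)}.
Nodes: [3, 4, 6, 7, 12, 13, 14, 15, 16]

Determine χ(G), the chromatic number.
Clique number ω(G) = 4 (lower bound: χ ≥ ω).
The clique on [3, 7, 12, 16] has size 4, forcing χ ≥ 4, and the coloring below uses 4 colors, so χ(G) = 4.
A valid 4-coloring: color 1: [12, 13]; color 2: [3, 4, 14]; color 3: [6, 15, 16]; color 4: [7].

χ(G) = 4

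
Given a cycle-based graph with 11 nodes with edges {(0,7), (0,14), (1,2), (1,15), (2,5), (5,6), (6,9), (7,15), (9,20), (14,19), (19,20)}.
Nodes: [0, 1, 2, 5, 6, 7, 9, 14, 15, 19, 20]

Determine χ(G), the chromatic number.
χ(G) = 3

Clique number ω(G) = 2 (lower bound: χ ≥ ω).
Odd cycle [14, 19, 20, 9, 6, 5, 2, 1, 15, 7, 0] needs 3 colors (χ ≥ 3).
The coloring below uses 3 colors, so χ(G) = 3.
A valid 3-coloring: color 1: [2, 6, 7, 14, 20]; color 2: [0, 1, 5, 9, 19]; color 3: [15].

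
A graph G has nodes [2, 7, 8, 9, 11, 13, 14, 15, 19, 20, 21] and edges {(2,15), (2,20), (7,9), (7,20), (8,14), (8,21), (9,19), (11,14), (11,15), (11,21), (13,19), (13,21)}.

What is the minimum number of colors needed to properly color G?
χ(G) = 3

Clique number ω(G) = 2 (lower bound: χ ≥ ω).
Odd cycle [15, 2, 20, 7, 9, 19, 13, 21, 8, 14, 11] needs 3 colors (χ ≥ 3).
The coloring below uses 3 colors, so χ(G) = 3.
A valid 3-coloring: color 1: [2, 7, 8, 11, 19]; color 2: [9, 14, 15, 20, 21]; color 3: [13].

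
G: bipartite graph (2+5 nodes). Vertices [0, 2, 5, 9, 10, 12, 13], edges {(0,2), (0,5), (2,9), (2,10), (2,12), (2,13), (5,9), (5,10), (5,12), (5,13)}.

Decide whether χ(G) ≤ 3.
A valid 3-coloring: color 1: [2, 5]; color 2: [0, 9, 10, 12, 13].
(χ(G) = 2 ≤ 3.)

Yes, G is 3-colorable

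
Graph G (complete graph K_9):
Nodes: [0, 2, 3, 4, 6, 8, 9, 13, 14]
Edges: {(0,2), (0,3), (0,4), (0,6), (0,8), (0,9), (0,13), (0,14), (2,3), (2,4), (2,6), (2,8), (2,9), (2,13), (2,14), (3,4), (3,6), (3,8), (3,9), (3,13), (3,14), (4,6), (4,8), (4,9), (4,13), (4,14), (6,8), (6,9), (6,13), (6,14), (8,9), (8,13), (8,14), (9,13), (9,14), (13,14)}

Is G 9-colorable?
A valid 9-coloring: color 1: [14]; color 2: [13]; color 3: [8]; color 4: [2]; color 5: [0]; color 6: [4]; color 7: [3]; color 8: [9]; color 9: [6].
(χ(G) = 9 ≤ 9.)

Yes, G is 9-colorable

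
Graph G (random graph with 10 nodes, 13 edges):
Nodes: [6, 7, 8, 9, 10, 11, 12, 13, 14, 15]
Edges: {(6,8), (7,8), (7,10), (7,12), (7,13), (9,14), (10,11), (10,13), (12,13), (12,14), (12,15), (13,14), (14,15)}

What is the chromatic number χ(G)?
χ(G) = 3

Clique number ω(G) = 3 (lower bound: χ ≥ ω).
The clique on [7, 10, 13] has size 3, forcing χ ≥ 3, and the coloring below uses 3 colors, so χ(G) = 3.
A valid 3-coloring: color 1: [8, 9, 11, 13, 15]; color 2: [6, 7, 14]; color 3: [10, 12].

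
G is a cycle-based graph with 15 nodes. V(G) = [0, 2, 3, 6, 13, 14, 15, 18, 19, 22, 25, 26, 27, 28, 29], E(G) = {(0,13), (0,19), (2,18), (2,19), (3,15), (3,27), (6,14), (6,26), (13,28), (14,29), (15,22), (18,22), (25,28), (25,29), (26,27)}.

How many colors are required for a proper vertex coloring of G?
χ(G) = 3

Clique number ω(G) = 2 (lower bound: χ ≥ ω).
Odd cycle [22, 18, 2, 19, 0, 13, 28, 25, 29, 14, 6, 26, 27, 3, 15] needs 3 colors (χ ≥ 3).
The coloring below uses 3 colors, so χ(G) = 3.
A valid 3-coloring: color 1: [0, 2, 3, 6, 22, 28, 29]; color 2: [13, 14, 15, 18, 19, 25, 26]; color 3: [27].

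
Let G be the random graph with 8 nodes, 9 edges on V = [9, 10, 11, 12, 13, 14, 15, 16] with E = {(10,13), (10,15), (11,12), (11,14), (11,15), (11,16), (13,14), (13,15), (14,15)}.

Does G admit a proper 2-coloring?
The clique on vertices [10, 13, 15] has size 3 > 2, so it alone needs 3 colors.

No, G is not 2-colorable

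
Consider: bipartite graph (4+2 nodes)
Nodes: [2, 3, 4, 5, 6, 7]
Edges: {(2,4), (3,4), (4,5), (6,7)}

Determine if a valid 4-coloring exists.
Yes, G is 4-colorable

A valid 4-coloring: color 1: [4, 6]; color 2: [2, 3, 5, 7].
(χ(G) = 2 ≤ 4.)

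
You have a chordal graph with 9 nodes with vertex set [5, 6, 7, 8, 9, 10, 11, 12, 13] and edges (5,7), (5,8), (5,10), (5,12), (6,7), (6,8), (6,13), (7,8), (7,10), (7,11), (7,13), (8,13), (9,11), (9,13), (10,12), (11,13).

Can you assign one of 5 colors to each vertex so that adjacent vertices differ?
Yes, G is 5-colorable

A valid 5-coloring: color 1: [7, 9, 12]; color 2: [5, 13]; color 3: [8, 10, 11]; color 4: [6].
(χ(G) = 4 ≤ 5.)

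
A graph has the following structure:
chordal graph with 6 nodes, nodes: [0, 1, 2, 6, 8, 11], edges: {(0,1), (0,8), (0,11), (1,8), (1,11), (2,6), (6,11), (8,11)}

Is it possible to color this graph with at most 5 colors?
Yes, G is 5-colorable

A valid 5-coloring: color 1: [2, 11]; color 2: [6, 8]; color 3: [1]; color 4: [0].
(χ(G) = 4 ≤ 5.)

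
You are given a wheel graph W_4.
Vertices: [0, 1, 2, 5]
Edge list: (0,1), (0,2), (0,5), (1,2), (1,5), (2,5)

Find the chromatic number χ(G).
χ(G) = 4

Clique number ω(G) = 4 (lower bound: χ ≥ ω).
The clique on [0, 1, 2, 5] has size 4, forcing χ ≥ 4, and the coloring below uses 4 colors, so χ(G) = 4.
A valid 4-coloring: color 1: [2]; color 2: [0]; color 3: [1]; color 4: [5].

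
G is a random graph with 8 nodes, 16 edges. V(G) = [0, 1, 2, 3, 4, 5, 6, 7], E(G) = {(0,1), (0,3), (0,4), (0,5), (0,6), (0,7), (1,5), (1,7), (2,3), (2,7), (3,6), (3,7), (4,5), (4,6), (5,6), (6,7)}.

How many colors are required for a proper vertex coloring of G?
χ(G) = 4

Clique number ω(G) = 4 (lower bound: χ ≥ ω).
The clique on [0, 3, 6, 7] has size 4, forcing χ ≥ 4, and the coloring below uses 4 colors, so χ(G) = 4.
A valid 4-coloring: color 1: [0, 2]; color 2: [1, 6]; color 3: [5, 7]; color 4: [3, 4].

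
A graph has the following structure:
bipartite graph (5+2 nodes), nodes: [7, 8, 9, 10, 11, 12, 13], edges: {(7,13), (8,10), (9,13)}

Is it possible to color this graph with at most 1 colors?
Edge (8,10) forces its endpoints to differ, so 1 color is not enough.

No, G is not 1-colorable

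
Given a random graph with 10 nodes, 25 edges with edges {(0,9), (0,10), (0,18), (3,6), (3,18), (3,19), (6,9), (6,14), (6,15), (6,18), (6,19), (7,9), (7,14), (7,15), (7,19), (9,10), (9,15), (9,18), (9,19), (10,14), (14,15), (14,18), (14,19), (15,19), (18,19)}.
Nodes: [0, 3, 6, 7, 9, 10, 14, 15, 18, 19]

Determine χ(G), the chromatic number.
χ(G) = 4

Clique number ω(G) = 4 (lower bound: χ ≥ ω).
The clique on [6, 9, 18, 19] has size 4, forcing χ ≥ 4, and the coloring below uses 4 colors, so χ(G) = 4.
A valid 4-coloring: color 1: [3, 9, 14]; color 2: [0, 19]; color 3: [6, 7, 10]; color 4: [15, 18].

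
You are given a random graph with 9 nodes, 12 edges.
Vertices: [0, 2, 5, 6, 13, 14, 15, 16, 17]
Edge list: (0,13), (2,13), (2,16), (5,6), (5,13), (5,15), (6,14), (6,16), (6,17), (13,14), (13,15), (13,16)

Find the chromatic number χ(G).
Clique number ω(G) = 3 (lower bound: χ ≥ ω).
The clique on [2, 13, 16] has size 3, forcing χ ≥ 3, and the coloring below uses 3 colors, so χ(G) = 3.
A valid 3-coloring: color 1: [6, 13]; color 2: [0, 5, 14, 16, 17]; color 3: [2, 15].

χ(G) = 3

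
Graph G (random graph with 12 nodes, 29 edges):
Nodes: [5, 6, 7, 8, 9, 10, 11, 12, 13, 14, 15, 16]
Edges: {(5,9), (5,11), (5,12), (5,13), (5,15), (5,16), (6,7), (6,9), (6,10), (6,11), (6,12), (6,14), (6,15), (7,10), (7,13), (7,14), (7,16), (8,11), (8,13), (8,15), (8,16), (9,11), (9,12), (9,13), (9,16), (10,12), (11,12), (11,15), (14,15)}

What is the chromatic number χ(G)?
χ(G) = 4

Clique number ω(G) = 4 (lower bound: χ ≥ ω).
The clique on [5, 9, 11, 12] has size 4, forcing χ ≥ 4, and the coloring below uses 4 colors, so χ(G) = 4.
A valid 4-coloring: color 1: [5, 6, 8]; color 2: [7, 9, 15]; color 3: [10, 11, 13, 14, 16]; color 4: [12].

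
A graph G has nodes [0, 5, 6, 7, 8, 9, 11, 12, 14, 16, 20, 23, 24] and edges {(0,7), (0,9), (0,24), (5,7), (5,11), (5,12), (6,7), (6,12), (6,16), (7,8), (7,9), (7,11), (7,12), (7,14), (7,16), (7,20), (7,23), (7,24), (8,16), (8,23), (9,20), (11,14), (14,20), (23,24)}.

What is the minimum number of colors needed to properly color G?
χ(G) = 3

Clique number ω(G) = 3 (lower bound: χ ≥ ω).
The clique on [0, 7, 24] has size 3, forcing χ ≥ 3, and the coloring below uses 3 colors, so χ(G) = 3.
A valid 3-coloring: color 1: [7]; color 2: [5, 6, 8, 9, 14, 24]; color 3: [0, 11, 12, 16, 20, 23].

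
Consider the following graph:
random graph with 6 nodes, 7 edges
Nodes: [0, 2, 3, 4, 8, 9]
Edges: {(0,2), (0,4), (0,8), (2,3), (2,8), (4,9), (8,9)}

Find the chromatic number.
χ(G) = 3

Clique number ω(G) = 3 (lower bound: χ ≥ ω).
The clique on [0, 2, 8] has size 3, forcing χ ≥ 3, and the coloring below uses 3 colors, so χ(G) = 3.
A valid 3-coloring: color 1: [3, 4, 8]; color 2: [2, 9]; color 3: [0].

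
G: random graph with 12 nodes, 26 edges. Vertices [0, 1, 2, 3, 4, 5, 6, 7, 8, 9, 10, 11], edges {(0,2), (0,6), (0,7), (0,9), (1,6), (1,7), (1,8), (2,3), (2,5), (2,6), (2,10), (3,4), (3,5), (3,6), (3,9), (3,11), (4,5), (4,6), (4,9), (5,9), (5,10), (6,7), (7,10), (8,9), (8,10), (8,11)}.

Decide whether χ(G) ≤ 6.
Yes, G is 6-colorable

A valid 6-coloring: color 1: [5, 6, 8]; color 2: [0, 1, 3, 10]; color 3: [2, 7, 9, 11]; color 4: [4].
(χ(G) = 4 ≤ 6.)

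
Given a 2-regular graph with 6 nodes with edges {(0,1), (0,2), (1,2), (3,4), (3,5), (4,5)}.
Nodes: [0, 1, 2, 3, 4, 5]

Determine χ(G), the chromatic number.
χ(G) = 3

Clique number ω(G) = 3 (lower bound: χ ≥ ω).
The clique on [0, 1, 2] has size 3, forcing χ ≥ 3, and the coloring below uses 3 colors, so χ(G) = 3.
A valid 3-coloring: color 1: [0, 5]; color 2: [1, 4]; color 3: [2, 3].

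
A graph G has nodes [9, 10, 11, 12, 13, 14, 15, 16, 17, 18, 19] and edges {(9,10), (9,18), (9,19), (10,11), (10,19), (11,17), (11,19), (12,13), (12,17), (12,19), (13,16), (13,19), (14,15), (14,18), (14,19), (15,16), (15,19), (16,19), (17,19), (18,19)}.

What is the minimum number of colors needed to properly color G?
χ(G) = 3

Clique number ω(G) = 3 (lower bound: χ ≥ ω).
The clique on [9, 10, 19] has size 3, forcing χ ≥ 3, and the coloring below uses 3 colors, so χ(G) = 3.
A valid 3-coloring: color 1: [19]; color 2: [9, 11, 12, 14, 16]; color 3: [10, 13, 15, 17, 18].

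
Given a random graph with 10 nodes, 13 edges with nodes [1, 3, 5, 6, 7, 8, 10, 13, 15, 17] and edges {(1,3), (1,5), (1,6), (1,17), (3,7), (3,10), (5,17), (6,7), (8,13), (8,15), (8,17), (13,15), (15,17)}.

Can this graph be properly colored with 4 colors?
A valid 4-coloring: color 1: [3, 6, 13, 17]; color 2: [1, 7, 8, 10]; color 3: [5, 15].
(χ(G) = 3 ≤ 4.)

Yes, G is 4-colorable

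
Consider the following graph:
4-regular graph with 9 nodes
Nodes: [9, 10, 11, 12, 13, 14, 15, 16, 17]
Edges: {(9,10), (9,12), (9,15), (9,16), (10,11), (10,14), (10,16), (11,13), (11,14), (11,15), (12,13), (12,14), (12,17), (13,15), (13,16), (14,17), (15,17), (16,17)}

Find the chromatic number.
χ(G) = 4

Clique number ω(G) = 3 (lower bound: χ ≥ ω).
Suppose a proper 3-coloring c exists. The clique [9, 10, 16] takes 3 distinct colors; by symmetry let c(9) = 1, c(10) = 2, c(16) = 3.
- Vertex 11: neighbors [10] already have colors [2]; try each remaining color.
- Case c(11) = 1:
  - Vertex 13: neighbors [11, 16] already have colors [1, 3] ⇒ c(13) = 2.
  - Vertex 12: neighbors [9, 13] already have colors [1, 2] ⇒ c(12) = 3.
  - Vertex 14: neighbors [11, 10, 12] already have colors [1, 2, 3] — all 3 colors blocked. Contradiction.
- Case c(11) = 3:
  - Vertex 14: neighbors [10, 11] already have colors [2, 3] ⇒ c(14) = 1.
  - Vertex 15: neighbors [9, 11] already have colors [1, 3] ⇒ c(15) = 2.
  - Vertex 17: neighbors [14, 15, 16] already have colors [1, 2, 3] — all 3 colors blocked. Contradiction.
Every case ends in a contradiction, so G has no proper 3-coloring (χ ≥ 4).
The coloring below uses 4 colors, so χ(G) = 4.
A valid 4-coloring: color 1: [9, 13, 14]; color 2: [10, 12, 15]; color 3: [11, 17]; color 4: [16].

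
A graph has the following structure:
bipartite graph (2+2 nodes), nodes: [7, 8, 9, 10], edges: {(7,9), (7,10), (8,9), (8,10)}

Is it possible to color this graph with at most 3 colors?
A valid 3-coloring: color 1: [7, 8]; color 2: [9, 10].
(χ(G) = 2 ≤ 3.)

Yes, G is 3-colorable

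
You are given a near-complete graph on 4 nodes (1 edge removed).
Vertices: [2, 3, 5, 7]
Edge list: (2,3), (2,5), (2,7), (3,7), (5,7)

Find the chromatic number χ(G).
χ(G) = 3

Clique number ω(G) = 3 (lower bound: χ ≥ ω).
The clique on [2, 3, 7] has size 3, forcing χ ≥ 3, and the coloring below uses 3 colors, so χ(G) = 3.
A valid 3-coloring: color 1: [2]; color 2: [7]; color 3: [3, 5].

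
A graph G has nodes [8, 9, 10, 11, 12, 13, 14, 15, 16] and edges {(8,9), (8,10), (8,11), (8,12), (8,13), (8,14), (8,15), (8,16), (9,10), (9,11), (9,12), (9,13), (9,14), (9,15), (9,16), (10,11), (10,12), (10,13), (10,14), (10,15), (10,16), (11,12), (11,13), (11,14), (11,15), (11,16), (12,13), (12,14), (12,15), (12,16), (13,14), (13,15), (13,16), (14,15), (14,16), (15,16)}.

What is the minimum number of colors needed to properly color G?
χ(G) = 9

Clique number ω(G) = 9 (lower bound: χ ≥ ω).
The clique on [8, 9, 10, 11, 12, 13, 14, 15, 16] has size 9, forcing χ ≥ 9, and the coloring below uses 9 colors, so χ(G) = 9.
A valid 9-coloring: color 1: [14]; color 2: [16]; color 3: [11]; color 4: [15]; color 5: [12]; color 6: [8]; color 7: [9]; color 8: [13]; color 9: [10].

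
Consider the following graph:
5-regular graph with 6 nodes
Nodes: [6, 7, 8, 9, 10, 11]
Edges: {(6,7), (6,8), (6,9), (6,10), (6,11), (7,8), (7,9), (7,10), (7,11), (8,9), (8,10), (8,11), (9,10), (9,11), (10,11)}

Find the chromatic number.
χ(G) = 6

Clique number ω(G) = 6 (lower bound: χ ≥ ω).
The clique on [6, 7, 8, 9, 10, 11] has size 6, forcing χ ≥ 6, and the coloring below uses 6 colors, so χ(G) = 6.
A valid 6-coloring: color 1: [8]; color 2: [7]; color 3: [10]; color 4: [6]; color 5: [9]; color 6: [11].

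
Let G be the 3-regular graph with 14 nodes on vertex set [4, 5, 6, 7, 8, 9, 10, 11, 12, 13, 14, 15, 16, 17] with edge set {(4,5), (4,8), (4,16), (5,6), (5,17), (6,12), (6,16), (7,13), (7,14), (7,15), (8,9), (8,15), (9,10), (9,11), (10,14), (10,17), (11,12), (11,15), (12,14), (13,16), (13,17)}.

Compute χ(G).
Clique number ω(G) = 2 (lower bound: χ ≥ ω).
Odd cycle [12, 14, 7, 15, 11] needs 3 colors (χ ≥ 3).
The coloring below uses 3 colors, so χ(G) = 3.
A valid 3-coloring: color 1: [5, 7, 8, 10, 11, 16]; color 2: [4, 6, 9, 13, 14, 15]; color 3: [12, 17].

χ(G) = 3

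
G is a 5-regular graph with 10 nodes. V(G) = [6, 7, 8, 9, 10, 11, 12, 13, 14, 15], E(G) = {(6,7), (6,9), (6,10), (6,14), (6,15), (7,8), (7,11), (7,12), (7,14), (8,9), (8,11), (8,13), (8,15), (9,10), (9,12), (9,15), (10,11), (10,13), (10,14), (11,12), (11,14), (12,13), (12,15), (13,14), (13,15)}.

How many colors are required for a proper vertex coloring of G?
χ(G) = 4

Clique number ω(G) = 3 (lower bound: χ ≥ ω).
Suppose a proper 3-coloring c exists. The clique [6, 7, 14] takes 3 distinct colors; by symmetry let c(6) = 1, c(7) = 2, c(14) = 3.
- Vertex 10: neighbors [6, 14] already have colors [1, 3] ⇒ c(10) = 2.
- Vertex 9: neighbors [6, 10] already have colors [1, 2] ⇒ c(9) = 3.
- Vertex 8: neighbors [7, 9] already have colors [2, 3] ⇒ c(8) = 1.
- Vertex 13: neighbors [8, 10, 14] already have colors [1, 2, 3] — all 3 colors blocked. Contradiction.
The forced assignments end in a contradiction, so G has no proper 3-coloring (χ ≥ 4).
The coloring below uses 4 colors, so χ(G) = 4.
A valid 4-coloring: color 1: [14, 15]; color 2: [6, 8, 12]; color 3: [9, 11, 13]; color 4: [7, 10].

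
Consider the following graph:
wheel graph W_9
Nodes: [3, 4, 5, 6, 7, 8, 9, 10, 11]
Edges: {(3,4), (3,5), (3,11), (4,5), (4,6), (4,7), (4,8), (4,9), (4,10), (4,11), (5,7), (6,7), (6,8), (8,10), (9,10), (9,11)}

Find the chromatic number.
Clique number ω(G) = 3 (lower bound: χ ≥ ω).
The clique on [3, 4, 11] has size 3, forcing χ ≥ 3, and the coloring below uses 3 colors, so χ(G) = 3.
A valid 3-coloring: color 1: [4]; color 2: [5, 6, 10, 11]; color 3: [3, 7, 8, 9].

χ(G) = 3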